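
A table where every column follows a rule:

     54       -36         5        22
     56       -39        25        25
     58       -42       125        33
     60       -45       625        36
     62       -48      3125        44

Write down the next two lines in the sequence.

First component: 54, 56, 58, 60, 62 → 64 → 66 (+2 each step).
Second component goes -36, -39, -42, -45, -48 → -51 → -54 (−3 each step).
Third component: ×5 each step; 5, 25, 125, 625, 3125 → 15625 → 78125.
Fourth component — alternating steps +3, +8, +3, +8, …: 22, 25, 33, 36, 44 → 47 → 55.
Putting the parts together: 64  -51  15625  47 and then 66  -54  78125  55.

64  -51  15625  47; 66  -54  78125  55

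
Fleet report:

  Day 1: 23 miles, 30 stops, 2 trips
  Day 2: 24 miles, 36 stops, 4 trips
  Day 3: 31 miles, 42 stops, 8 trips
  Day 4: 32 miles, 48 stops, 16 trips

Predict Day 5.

For the miles, alternating steps +1, +7, +1, +7, …: 23, 24, 31, 32 → 39.
Stops — +6 each step: 30, 36, 42, 48 → 54.
Trips: ×2 each step; 2, 4, 8, 16 → 32.
So the next row is 39 miles, 54 stops, 32 trips.

39 miles, 54 stops, 32 trips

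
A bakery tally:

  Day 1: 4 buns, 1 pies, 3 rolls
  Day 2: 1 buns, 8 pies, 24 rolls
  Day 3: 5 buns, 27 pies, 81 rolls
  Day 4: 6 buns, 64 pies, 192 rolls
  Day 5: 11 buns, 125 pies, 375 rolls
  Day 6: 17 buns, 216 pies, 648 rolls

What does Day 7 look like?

Buns: each term is the sum of the two before it, so 4, 1, 5, 6, 11, 17 → 28.
Pies: perfect cubes: 1³, 2³, 3³, …, so 1, 8, 27, 64, 125, 216 → 343.
Rolls goes 3, 24, 81, 192, 375, 648 → 1029 (always 3 × the pies).
So the next line is 28 buns, 343 pies, 1029 rolls.

28 buns, 343 pies, 1029 rolls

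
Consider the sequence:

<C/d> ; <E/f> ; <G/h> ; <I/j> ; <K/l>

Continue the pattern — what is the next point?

First letter — letters move forward 2 places in the alphabet: C, E, G, I, K → M.
Second letter: letters move forward 2 places in the alphabet; d, f, h, j, l → n.
So the next point is <M/n>.

<M/n>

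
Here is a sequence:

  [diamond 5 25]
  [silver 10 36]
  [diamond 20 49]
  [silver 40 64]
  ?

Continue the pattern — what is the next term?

[diamond 80 81]

For the rank, alternates diamond ↔ silver: diamond, silver, diamond, silver → diamond.
Second part: 5, 10, 20, 40 → 80 (×2 each step).
Third part: perfect squares: 5², 6², 7², …; 25, 36, 49, 64 → 81.
So the next term is [diamond 80 81].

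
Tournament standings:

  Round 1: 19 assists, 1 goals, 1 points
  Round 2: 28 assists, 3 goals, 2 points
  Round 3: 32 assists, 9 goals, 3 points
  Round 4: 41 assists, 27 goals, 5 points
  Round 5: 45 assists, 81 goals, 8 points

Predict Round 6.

54 assists, 243 goals, 13 points

Assists: 19, 28, 32, 41, 45 → 54 (alternating steps +9, +4, +9, +4, …).
Goals: ×3 each step, so 1, 3, 9, 27, 81 → 243.
Points: each term is the sum of the two before it; 1, 2, 3, 5, 8 → 13.
Putting it together: 54 assists, 243 goals, 13 points.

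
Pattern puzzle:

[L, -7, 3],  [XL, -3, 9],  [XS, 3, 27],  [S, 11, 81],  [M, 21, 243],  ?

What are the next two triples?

[L, 33, 729], [XL, 47, 2187]

Size goes L, XL, XS, S, M → L → XL (runs through clothing sizes XS→XL).
Second coordinate: differences are 4, 6, 8, … (increasing by 2 each time); -7, -3, 3, 11, 21 → 33 → 47.
For the third coordinate, ×3 each step: 3, 9, 27, 81, 243 → 729 → 2187.
Putting the parts together: [L, 33, 729] and then [XL, 47, 2187].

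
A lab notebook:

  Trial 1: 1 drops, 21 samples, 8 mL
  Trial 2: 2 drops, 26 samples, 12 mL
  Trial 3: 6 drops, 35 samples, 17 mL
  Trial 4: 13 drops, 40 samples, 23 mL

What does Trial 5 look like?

Drops — differences are 1, 4, 7, … (increasing by 3 each time): 1, 2, 6, 13 → 23.
Samples goes 21, 26, 35, 40 → 49 (alternating steps +5, +9, +5, +9, …).
ML: 8, 12, 17, 23 → 30 (differences are 4, 5, 6, … (increasing by 1 each time)).
So the next line is 23 drops, 49 samples, 30 mL.

23 drops, 49 samples, 30 mL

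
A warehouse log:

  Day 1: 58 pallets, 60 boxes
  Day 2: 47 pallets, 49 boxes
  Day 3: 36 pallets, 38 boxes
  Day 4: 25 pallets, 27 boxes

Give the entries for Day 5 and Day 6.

Pallets — −11 each step: 58, 47, 36, 25 → 14 → 3.
For the boxes, always 2 more than the pallets: 60, 49, 38, 27 → 16 → 5.
Putting the parts together: 14 pallets, 16 boxes and then 3 pallets, 5 boxes.

14 pallets, 16 boxes; 3 pallets, 5 boxes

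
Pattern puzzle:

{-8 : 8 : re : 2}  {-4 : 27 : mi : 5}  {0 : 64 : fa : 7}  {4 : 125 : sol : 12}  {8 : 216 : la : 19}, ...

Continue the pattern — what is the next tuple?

For the first value, +4 each step: -8, -4, 0, 4, 8 → 12.
For the second value, perfect cubes: 2³, 3³, 4³, …: 8, 27, 64, 125, 216 → 343.
Note: runs through the solfège scale do→ti; re, mi, fa, sol, la → ti.
For the fourth value, each term is the sum of the two before it: 2, 5, 7, 12, 19 → 31.
Combining the parts gives {12 : 343 : ti : 31}.

{12 : 343 : ti : 31}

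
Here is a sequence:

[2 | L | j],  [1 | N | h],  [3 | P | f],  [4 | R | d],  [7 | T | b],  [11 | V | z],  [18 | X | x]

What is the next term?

First coordinate: each term is the sum of the two before it; 2, 1, 3, 4, 7, 11, 18 → 29.
First letter — letters move forward 2 places in the alphabet: L, N, P, R, T, V, X → Z.
Second letter: j, h, f, d, b, z, x → v (letters move back 2 places in the alphabet, wrapping A→Z).
Combining the parts gives [29 | Z | v].

[29 | Z | v]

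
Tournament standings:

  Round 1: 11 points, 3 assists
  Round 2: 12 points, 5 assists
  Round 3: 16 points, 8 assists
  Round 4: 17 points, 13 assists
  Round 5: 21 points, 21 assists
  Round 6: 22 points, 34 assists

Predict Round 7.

For the points, alternating steps +1, +4, +1, +4, …: 11, 12, 16, 17, 21, 22 → 26.
Assists goes 3, 5, 8, 13, 21, 34 → 55 (each term is the sum of the two before it).
Putting it together: 26 points, 55 assists.

26 points, 55 assists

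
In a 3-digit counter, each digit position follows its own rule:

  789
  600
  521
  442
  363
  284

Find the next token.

105

First digit — −1 each step, mod 10: 7, 6, 5, 4, 3, 2 → 1.
Second digit: +2 each step, mod 10; 8, 0, 2, 4, 6, 8 → 0.
Third digit: +1 each step, mod 10, so 9, 0, 1, 2, 3, 4 → 5.
Combining the parts gives 105.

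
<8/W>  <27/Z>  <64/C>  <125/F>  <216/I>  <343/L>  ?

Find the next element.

First part — perfect cubes: 2³, 3³, 4³, …: 8, 27, 64, 125, 216, 343 → 512.
Letter: W, Z, C, F, I, L → O (letters move forward 3 places in the alphabet, wrapping Z→A).
So the next element is <512/O>.

<512/O>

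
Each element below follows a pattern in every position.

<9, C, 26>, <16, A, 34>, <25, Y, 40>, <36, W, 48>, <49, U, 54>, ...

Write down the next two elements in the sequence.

<64, S, 62>, <81, Q, 68>

First entry — perfect squares: 3², 4², 5², …: 9, 16, 25, 36, 49 → 64 → 81.
Letter: C, A, Y, W, U → S → Q (letters move back 2 places in the alphabet, wrapping A→Z).
Third entry: 26, 34, 40, 48, 54 → 62 → 68 (alternating steps +8, +6, +8, +6, …).
So the next two elements are <64, S, 62> and <81, Q, 68>.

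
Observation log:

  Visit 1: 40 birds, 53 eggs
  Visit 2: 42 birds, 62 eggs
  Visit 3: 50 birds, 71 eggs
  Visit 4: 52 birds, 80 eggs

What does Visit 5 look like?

For the birds, alternating steps +2, +8, +2, +8, …: 40, 42, 50, 52 → 60.
Eggs: 53, 62, 71, 80 → 89 (+9 each step).
So the next record is 60 birds, 89 eggs.

60 birds, 89 eggs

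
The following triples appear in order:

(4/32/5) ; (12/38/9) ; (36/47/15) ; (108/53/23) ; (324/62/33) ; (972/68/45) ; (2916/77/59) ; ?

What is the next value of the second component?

First component: 4, 12, 36, 108, 324, 972, 2916 → 8748 (×3 each step).
Second component: alternating steps +6, +9, +6, +9, …, so 32, 38, 47, 53, 62, 68, 77 → 83.
Third component: differences are 4, 6, 8, … (increasing by 2 each time), so 5, 9, 15, 23, 33, 45, 59 → 75.

83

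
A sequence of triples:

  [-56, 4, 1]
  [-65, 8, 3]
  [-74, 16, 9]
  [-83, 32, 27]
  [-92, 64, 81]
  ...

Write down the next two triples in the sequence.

First part: −9 each step, so -56, -65, -74, -83, -92 → -101 → -110.
Second part — ×2 each step: 4, 8, 16, 32, 64 → 128 → 256.
Third part: 1, 3, 9, 27, 81 → 243 → 729 (×3 each step).
So the next two triples are [-101, 128, 243] and [-110, 256, 729].

[-101, 128, 243], [-110, 256, 729]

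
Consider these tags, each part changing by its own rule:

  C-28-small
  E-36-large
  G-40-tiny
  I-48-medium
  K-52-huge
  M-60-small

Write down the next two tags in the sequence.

Letter: C, E, G, I, K, M → O → Q (letters move forward 2 places in the alphabet).
Second component: 28, 36, 40, 48, 52, 60 → 64 → 72 (alternating steps +8, +4, +8, +4, …).
Size: repeats small → large → tiny → medium → huge, so small, large, tiny, medium, huge, small → large → tiny.
Putting the parts together: O-64-large and then Q-72-tiny.

O-64-large, Q-72-tiny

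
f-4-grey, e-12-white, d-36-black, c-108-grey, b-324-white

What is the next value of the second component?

972

Second component — ×3 each step: 4, 12, 36, 108, 324 → 972.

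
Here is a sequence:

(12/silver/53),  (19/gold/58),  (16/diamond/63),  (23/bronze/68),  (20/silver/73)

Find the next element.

(27/gold/78)

First slot goes 12, 19, 16, 23, 20 → 27 (alternating steps +7, −3, +7, −3, …).
Rank: repeats silver → gold → diamond → bronze, so silver, gold, diamond, bronze, silver → gold.
Third slot: 53, 58, 63, 68, 73 → 78 (+5 each step).
Putting it together: (27/gold/78).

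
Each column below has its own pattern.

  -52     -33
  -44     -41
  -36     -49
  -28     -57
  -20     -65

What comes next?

-12  -73

First component goes -52, -44, -36, -28, -20 → -12 (+8 each step).
Second component: −8 each step, so -33, -41, -49, -57, -65 → -73.
Combining the parts gives -12  -73.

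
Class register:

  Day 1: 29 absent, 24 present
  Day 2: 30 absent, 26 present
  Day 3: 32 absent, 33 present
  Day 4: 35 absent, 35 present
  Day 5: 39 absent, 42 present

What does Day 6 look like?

44 absent, 44 present

Absent — differences are 1, 2, 3, … (increasing by 1 each time): 29, 30, 32, 35, 39 → 44.
Present goes 24, 26, 33, 35, 42 → 44 (alternating steps +2, +7, +2, +7, …).
Putting it together: 44 absent, 44 present.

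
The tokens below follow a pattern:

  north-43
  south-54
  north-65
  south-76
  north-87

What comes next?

south-98

Direction: alternates north ↔ south; north, south, north, south, north → south.
Second component: 43, 54, 65, 76, 87 → 98 (+11 each step).
Putting it together: south-98.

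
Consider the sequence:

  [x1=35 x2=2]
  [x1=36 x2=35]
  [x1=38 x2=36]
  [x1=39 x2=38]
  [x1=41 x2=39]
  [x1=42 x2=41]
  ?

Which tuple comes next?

[x1=44 x2=42]

X1: alternating steps +1, +2, +1, +2, …; 35, 36, 38, 39, 41, 42 → 44.
X2 goes 2, 35, 36, 38, 39, 41 → 42 (always the previous value of the x1).
Putting it together: [x1=44 x2=42].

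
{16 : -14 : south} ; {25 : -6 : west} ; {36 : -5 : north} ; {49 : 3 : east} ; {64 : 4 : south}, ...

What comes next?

First coordinate: perfect squares: 4², 5², 6², …, so 16, 25, 36, 49, 64 → 81.
Second coordinate — alternating steps +8, +1, +8, +1, …: -14, -6, -5, 3, 4 → 12.
For the direction, repeats south → west → north → east: south, west, north, east, south → west.
So the next triple is {81 : 12 : west}.

{81 : 12 : west}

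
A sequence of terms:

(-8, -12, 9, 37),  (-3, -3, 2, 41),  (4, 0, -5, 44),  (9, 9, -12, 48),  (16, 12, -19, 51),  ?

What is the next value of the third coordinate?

Third coordinate — −7 each step: 9, 2, -5, -12, -19 → -26.

-26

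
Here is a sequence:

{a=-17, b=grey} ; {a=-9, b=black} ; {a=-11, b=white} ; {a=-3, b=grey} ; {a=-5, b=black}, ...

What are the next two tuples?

{a=3, b=white}, {a=1, b=grey}

A goes -17, -9, -11, -3, -5 → 3 → 1 (alternating steps +8, −2, +8, −2, …).
For the b, repeats grey → black → white: grey, black, white, grey, black → white → grey.
So the next two tuples are {a=3, b=white} and {a=1, b=grey}.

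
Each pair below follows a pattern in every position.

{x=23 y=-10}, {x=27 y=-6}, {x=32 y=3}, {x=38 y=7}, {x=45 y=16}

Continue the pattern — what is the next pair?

{x=53 y=20}

For the x, differences are 4, 5, 6, … (increasing by 1 each time): 23, 27, 32, 38, 45 → 53.
Y: alternating steps +4, +9, +4, +9, …; -10, -6, 3, 7, 16 → 20.
Putting it together: {x=53 y=20}.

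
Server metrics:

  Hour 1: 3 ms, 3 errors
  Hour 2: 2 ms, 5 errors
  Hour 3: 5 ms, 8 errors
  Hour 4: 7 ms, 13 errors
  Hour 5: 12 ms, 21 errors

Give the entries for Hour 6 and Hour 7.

For the ms, each term is the sum of the two before it: 3, 2, 5, 7, 12 → 19 → 31.
Errors goes 3, 5, 8, 13, 21 → 34 → 55 (each term is the sum of the two before it).
So the next two lines are 19 ms, 34 errors and 31 ms, 55 errors.

19 ms, 34 errors; 31 ms, 55 errors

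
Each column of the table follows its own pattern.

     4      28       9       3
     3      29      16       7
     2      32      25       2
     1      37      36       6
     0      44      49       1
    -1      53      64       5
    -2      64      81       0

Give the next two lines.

-3  77  100  4; -4  92  121  -1

First component: −1 each step; 4, 3, 2, 1, 0, -1, -2 → -3 → -4.
Second component: differences are 1, 3, 5, … (increasing by 2 each time), so 28, 29, 32, 37, 44, 53, 64 → 77 → 92.
For the third component, perfect squares: 3², 4², 5², …: 9, 16, 25, 36, 49, 64, 81 → 100 → 121.
Fourth component: alternating steps +4, −5, +4, −5, …, so 3, 7, 2, 6, 1, 5, 0 → 4 → -1.
So the next two lines are -3  77  100  4 and -4  92  121  -1.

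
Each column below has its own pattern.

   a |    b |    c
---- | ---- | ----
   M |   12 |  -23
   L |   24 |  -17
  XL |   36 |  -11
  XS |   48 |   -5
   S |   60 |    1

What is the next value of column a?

M

Column a: M, L, XL, XS, S → M (runs through clothing sizes XS→XL).
Column b goes 12, 24, 36, 48, 60 → 72 (+12 each step).
Column c goes -23, -17, -11, -5, 1 → 7 (+6 each step).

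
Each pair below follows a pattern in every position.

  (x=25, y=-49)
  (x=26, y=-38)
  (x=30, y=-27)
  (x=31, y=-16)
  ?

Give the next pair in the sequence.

X — alternating steps +1, +4, +1, +4, …: 25, 26, 30, 31 → 35.
Y — +11 each step: -49, -38, -27, -16 → -5.
So the next pair is (x=35, y=-5).

(x=35, y=-5)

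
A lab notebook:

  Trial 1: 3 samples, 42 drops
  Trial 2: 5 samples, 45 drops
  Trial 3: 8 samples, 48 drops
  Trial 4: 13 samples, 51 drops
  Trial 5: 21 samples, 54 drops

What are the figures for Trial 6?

34 samples, 57 drops

Samples — each term is the sum of the two before it: 3, 5, 8, 13, 21 → 34.
Drops goes 42, 45, 48, 51, 54 → 57 (+3 each step).
Putting it together: 34 samples, 57 drops.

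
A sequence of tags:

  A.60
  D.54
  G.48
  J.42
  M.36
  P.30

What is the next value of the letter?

S

Letter: letters move forward 3 places in the alphabet, so A, D, G, J, M, P → S.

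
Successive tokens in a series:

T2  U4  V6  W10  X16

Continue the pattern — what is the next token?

Letter: letters move forward 1 place in the alphabet, so T, U, V, W, X → Y.
Second component: each term is the sum of the two before it; 2, 4, 6, 10, 16 → 26.
Combining the parts gives Y26.

Y26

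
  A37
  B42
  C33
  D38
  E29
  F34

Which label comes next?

Letter: letters move forward 1 place in the alphabet; A, B, C, D, E, F → G.
Second component: alternating steps +5, −9, +5, −9, …, so 37, 42, 33, 38, 29, 34 → 25.
Putting it together: G25.

G25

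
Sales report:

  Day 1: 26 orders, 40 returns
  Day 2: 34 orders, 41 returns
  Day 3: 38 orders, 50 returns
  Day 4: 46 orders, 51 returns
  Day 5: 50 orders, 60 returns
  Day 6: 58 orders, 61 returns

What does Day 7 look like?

62 orders, 70 returns

Orders: alternating steps +8, +4, +8, +4, …, so 26, 34, 38, 46, 50, 58 → 62.
Returns: 40, 41, 50, 51, 60, 61 → 70 (alternating steps +1, +9, +1, +9, …).
Putting it together: 62 orders, 70 returns.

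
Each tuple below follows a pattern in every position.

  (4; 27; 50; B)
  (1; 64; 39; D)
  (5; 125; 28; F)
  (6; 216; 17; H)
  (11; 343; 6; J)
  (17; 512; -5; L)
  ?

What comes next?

(28; 729; -16; N)

First coordinate: each term is the sum of the two before it, so 4, 1, 5, 6, 11, 17 → 28.
For the second coordinate, perfect cubes: 3³, 4³, 5³, …: 27, 64, 125, 216, 343, 512 → 729.
Third coordinate — −11 each step: 50, 39, 28, 17, 6, -5 → -16.
Letter — letters move forward 2 places in the alphabet: B, D, F, H, J, L → N.
Combining the parts gives (28; 729; -16; N).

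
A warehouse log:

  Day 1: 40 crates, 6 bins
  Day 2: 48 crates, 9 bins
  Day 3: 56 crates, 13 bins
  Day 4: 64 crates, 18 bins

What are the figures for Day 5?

72 crates, 24 bins

Crates: +8 each step, so 40, 48, 56, 64 → 72.
Bins: differences are 3, 4, 5, … (increasing by 1 each time); 6, 9, 13, 18 → 24.
Putting it together: 72 crates, 24 bins.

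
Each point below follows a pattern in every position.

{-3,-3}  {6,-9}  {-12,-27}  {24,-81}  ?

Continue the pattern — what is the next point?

{-48,-243}

First entry goes -3, 6, -12, 24 → -48 (×(-2) each step).
Second entry: ×3 each step; -3, -9, -27, -81 → -243.
Combining the parts gives {-48,-243}.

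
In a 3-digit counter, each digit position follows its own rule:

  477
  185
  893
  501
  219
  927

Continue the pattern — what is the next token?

First digit: −3 each step, mod 10, so 4, 1, 8, 5, 2, 9 → 6.
For the second digit, +1 each step, mod 10: 7, 8, 9, 0, 1, 2 → 3.
Third digit — −2 each step, mod 10: 7, 5, 3, 1, 9, 7 → 5.
Combining the parts gives 635.

635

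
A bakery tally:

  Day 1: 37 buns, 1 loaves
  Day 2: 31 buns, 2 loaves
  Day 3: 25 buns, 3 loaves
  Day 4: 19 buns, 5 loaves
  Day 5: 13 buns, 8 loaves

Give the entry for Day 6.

Buns goes 37, 31, 25, 19, 13 → 7 (−6 each step).
Loaves: 1, 2, 3, 5, 8 → 13 (each term is the sum of the two before it).
So the next row is 7 buns, 13 loaves.

7 buns, 13 loaves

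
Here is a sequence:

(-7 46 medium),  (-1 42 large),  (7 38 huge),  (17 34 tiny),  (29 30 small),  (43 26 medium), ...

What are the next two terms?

First part: differences are 6, 8, 10, … (increasing by 2 each time); -7, -1, 7, 17, 29, 43 → 59 → 77.
For the second part, −4 each step: 46, 42, 38, 34, 30, 26 → 22 → 18.
Size — repeats medium → large → huge → tiny → small: medium, large, huge, tiny, small, medium → large → huge.
So the next two terms are (59 22 large) and (77 18 huge).

(59 22 large), (77 18 huge)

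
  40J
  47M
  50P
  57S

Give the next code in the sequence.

First component — alternating steps +7, +3, +7, +3, …: 40, 47, 50, 57 → 60.
Letter — letters move forward 3 places in the alphabet: J, M, P, S → V.
Putting it together: 60V.

60V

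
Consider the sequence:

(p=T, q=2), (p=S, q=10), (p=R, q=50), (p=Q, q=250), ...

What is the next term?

For the p, letters move back 1 place in the alphabet: T, S, R, Q → P.
Q goes 2, 10, 50, 250 → 1250 (×5 each step).
So the next term is (p=P, q=1250).

(p=P, q=1250)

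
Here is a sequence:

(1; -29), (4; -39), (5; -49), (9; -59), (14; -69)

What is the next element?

First part: each term is the sum of the two before it, so 1, 4, 5, 9, 14 → 23.
Second part: -29, -39, -49, -59, -69 → -79 (−10 each step).
Putting it together: (23; -79).

(23; -79)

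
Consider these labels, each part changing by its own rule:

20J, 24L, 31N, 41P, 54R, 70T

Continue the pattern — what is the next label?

89V

First component: differences are 4, 7, 10, … (increasing by 3 each time); 20, 24, 31, 41, 54, 70 → 89.
Letter goes J, L, N, P, R, T → V (letters move forward 2 places in the alphabet).
So the next label is 89V.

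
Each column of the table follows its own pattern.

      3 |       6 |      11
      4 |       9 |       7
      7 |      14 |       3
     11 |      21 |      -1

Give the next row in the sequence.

18  30  -5

First component: each term is the sum of the two before it, so 3, 4, 7, 11 → 18.
Second component: differences are 3, 5, 7, … (increasing by 2 each time), so 6, 9, 14, 21 → 30.
Third component: −4 each step; 11, 7, 3, -1 → -5.
So the next row is 18  30  -5.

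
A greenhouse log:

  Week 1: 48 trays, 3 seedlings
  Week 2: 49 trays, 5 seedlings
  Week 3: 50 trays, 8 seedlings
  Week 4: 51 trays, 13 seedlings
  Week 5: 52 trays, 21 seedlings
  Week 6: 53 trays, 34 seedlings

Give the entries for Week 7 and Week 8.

54 trays, 55 seedlings; 55 trays, 89 seedlings

Trays — +1 each step: 48, 49, 50, 51, 52, 53 → 54 → 55.
Seedlings goes 3, 5, 8, 13, 21, 34 → 55 → 89 (each term is the sum of the two before it).
So the next two rows are 54 trays, 55 seedlings and 55 trays, 89 seedlings.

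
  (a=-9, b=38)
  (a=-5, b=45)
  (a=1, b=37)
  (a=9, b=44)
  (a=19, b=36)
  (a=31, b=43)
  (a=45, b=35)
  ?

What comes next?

A goes -9, -5, 1, 9, 19, 31, 45 → 61 (differences are 4, 6, 8, … (increasing by 2 each time)).
B: alternating steps +7, −8, +7, −8, …, so 38, 45, 37, 44, 36, 43, 35 → 42.
So the next element is (a=61, b=42).

(a=61, b=42)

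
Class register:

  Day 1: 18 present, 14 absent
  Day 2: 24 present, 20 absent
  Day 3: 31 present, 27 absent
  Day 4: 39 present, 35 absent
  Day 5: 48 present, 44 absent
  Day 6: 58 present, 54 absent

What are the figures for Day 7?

69 present, 65 absent

Present: differences are 6, 7, 8, … (increasing by 1 each time); 18, 24, 31, 39, 48, 58 → 69.
Absent: always 4 less than the present; 14, 20, 27, 35, 44, 54 → 65.
Putting it together: 69 present, 65 absent.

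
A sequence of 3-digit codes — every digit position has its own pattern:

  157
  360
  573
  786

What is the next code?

For the first digit, +2 each step, mod 10: 1, 3, 5, 7 → 9.
Second digit: +1 each step, mod 10, so 5, 6, 7, 8 → 9.
Third digit: +3 each step, mod 10, so 7, 0, 3, 6 → 9.
Putting it together: 999.

999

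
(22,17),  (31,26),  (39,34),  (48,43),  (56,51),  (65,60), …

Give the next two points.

(73,68), (82,77)

First part — alternating steps +9, +8, +9, +8, …: 22, 31, 39, 48, 56, 65 → 73 → 82.
Second part — always 5 less than the first part: 17, 26, 34, 43, 51, 60 → 68 → 77.
So the next two points are (73,68) and (82,77).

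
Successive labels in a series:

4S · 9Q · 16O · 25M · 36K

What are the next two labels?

First component goes 4, 9, 16, 25, 36 → 49 → 64 (perfect squares: 2², 3², 4², …).
Letter goes S, Q, O, M, K → I → G (letters move back 2 places in the alphabet).
So the next two labels are 49I and 64G.

49I then 64G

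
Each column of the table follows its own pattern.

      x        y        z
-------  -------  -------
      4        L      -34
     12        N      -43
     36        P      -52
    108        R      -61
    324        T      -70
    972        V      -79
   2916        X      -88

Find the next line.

8748  Z  -97

Column x: 4, 12, 36, 108, 324, 972, 2916 → 8748 (×3 each step).
Column y: L, N, P, R, T, V, X → Z (letters move forward 2 places in the alphabet).
Column z: −9 each step, so -34, -43, -52, -61, -70, -79, -88 → -97.
Putting it together: 8748  Z  -97.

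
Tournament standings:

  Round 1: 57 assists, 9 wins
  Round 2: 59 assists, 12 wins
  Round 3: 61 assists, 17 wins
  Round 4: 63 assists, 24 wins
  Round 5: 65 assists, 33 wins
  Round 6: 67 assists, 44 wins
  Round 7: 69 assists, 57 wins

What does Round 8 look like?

Assists: +2 each step; 57, 59, 61, 63, 65, 67, 69 → 71.
For the wins, differences are 3, 5, 7, … (increasing by 2 each time): 9, 12, 17, 24, 33, 44, 57 → 72.
Combining the parts gives 71 assists, 72 wins.

71 assists, 72 wins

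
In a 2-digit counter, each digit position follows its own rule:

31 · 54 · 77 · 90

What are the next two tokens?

First digit: +2 each step, mod 10, so 3, 5, 7, 9 → 1 → 3.
Second digit: 1, 4, 7, 0 → 3 → 6 (+3 each step, mod 10).
Putting the parts together: 13 and then 36.

13 then 36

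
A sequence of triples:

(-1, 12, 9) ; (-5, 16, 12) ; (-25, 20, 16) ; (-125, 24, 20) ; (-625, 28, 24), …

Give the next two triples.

First coordinate goes -1, -5, -25, -125, -625 → -3125 → -15625 (×5 each step).
Second coordinate: 12, 16, 20, 24, 28 → 32 → 36 (+4 each step).
Third coordinate goes 9, 12, 16, 20, 24 → 28 → 32 (always the previous value of the second coordinate).
Putting the parts together: (-3125, 32, 28) and then (-15625, 36, 32).

(-3125, 32, 28), (-15625, 36, 32)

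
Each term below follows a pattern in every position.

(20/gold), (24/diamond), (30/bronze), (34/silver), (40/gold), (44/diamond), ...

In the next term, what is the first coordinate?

For the first coordinate, alternating steps +4, +6, +4, +6, …: 20, 24, 30, 34, 40, 44 → 50.

50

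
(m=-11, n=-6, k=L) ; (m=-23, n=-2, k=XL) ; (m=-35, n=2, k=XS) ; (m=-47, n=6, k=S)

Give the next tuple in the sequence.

M: −12 each step; -11, -23, -35, -47 → -59.
N: -6, -2, 2, 6 → 10 (+4 each step).
K: runs through clothing sizes XS→XL; L, XL, XS, S → M.
So the next tuple is (m=-59, n=10, k=M).

(m=-59, n=10, k=M)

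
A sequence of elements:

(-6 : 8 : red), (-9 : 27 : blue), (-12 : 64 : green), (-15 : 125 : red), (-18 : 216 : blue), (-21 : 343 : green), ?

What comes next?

First component: −3 each step; -6, -9, -12, -15, -18, -21 → -24.
Second component: 8, 27, 64, 125, 216, 343 → 512 (perfect cubes: 2³, 3³, 4³, …).
Colour: repeats red → blue → green, so red, blue, green, red, blue, green → red.
So the next element is (-24 : 512 : red).

(-24 : 512 : red)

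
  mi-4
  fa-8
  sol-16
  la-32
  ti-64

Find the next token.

do-128

Note goes mi, fa, sol, la, ti → do (runs through the solfège scale do→ti).
For the second component, ×2 each step: 4, 8, 16, 32, 64 → 128.
So the next token is do-128.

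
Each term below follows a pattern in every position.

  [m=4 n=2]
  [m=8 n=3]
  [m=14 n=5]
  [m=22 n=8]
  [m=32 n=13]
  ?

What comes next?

[m=44 n=21]

M: differences are 4, 6, 8, … (increasing by 2 each time), so 4, 8, 14, 22, 32 → 44.
N goes 2, 3, 5, 8, 13 → 21 (each term is the sum of the two before it).
So the next term is [m=44 n=21].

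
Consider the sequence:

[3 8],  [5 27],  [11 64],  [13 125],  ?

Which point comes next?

First value: alternating steps +2, +6, +2, +6, …; 3, 5, 11, 13 → 19.
Second value: perfect cubes: 2³, 3³, 4³, …, so 8, 27, 64, 125 → 216.
Combining the parts gives [19 216].

[19 216]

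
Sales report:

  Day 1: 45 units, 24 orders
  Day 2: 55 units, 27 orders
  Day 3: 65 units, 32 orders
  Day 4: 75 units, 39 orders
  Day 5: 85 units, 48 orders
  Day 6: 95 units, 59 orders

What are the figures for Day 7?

105 units, 72 orders

Units: +10 each step; 45, 55, 65, 75, 85, 95 → 105.
Orders goes 24, 27, 32, 39, 48, 59 → 72 (differences are 3, 5, 7, … (increasing by 2 each time)).
So the next record is 105 units, 72 orders.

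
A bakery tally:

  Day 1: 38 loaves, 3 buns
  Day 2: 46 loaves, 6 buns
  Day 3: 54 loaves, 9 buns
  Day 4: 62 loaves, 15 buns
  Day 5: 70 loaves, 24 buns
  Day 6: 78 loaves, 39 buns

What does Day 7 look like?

86 loaves, 63 buns

Loaves goes 38, 46, 54, 62, 70, 78 → 86 (+8 each step).
Buns: 3, 6, 9, 15, 24, 39 → 63 (each term is the sum of the two before it).
Putting it together: 86 loaves, 63 buns.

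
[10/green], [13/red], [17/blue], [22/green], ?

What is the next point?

[28/red]

First entry: differences are 3, 4, 5, … (increasing by 1 each time); 10, 13, 17, 22 → 28.
Colour: green, red, blue, green → red (repeats green → red → blue).
So the next point is [28/red].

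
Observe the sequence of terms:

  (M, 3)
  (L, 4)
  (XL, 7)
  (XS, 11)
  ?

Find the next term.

(S, 18)

For the size, runs through clothing sizes XS→XL: M, L, XL, XS → S.
Second coordinate: each term is the sum of the two before it; 3, 4, 7, 11 → 18.
Combining the parts gives (S, 18).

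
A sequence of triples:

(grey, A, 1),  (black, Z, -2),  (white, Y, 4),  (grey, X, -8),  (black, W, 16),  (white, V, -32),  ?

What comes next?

(grey, U, 64)

Shade — repeats grey → black → white: grey, black, white, grey, black, white → grey.
For the letter, letters move back 1 place in the alphabet, wrapping A→Z: A, Z, Y, X, W, V → U.
Third coordinate goes 1, -2, 4, -8, 16, -32 → 64 (×(-2) each step).
Combining the parts gives (grey, U, 64).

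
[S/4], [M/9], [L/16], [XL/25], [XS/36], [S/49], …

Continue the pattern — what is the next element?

[M/64]

Size: repeats S → M → L → XL → XS, so S, M, L, XL, XS, S → M.
Second coordinate — perfect squares: 2², 3², 4², …: 4, 9, 16, 25, 36, 49 → 64.
So the next element is [M/64].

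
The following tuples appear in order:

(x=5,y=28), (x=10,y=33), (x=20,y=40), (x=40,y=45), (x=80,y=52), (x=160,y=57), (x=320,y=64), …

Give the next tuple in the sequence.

(x=640,y=69)

X: 5, 10, 20, 40, 80, 160, 320 → 640 (×2 each step).
Y goes 28, 33, 40, 45, 52, 57, 64 → 69 (alternating steps +5, +7, +5, +7, …).
Combining the parts gives (x=640,y=69).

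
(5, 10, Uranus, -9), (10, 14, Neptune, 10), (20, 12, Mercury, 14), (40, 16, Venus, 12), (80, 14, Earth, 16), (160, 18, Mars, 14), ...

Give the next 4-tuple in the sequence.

(320, 16, Jupiter, 18)

First coordinate: ×2 each step; 5, 10, 20, 40, 80, 160 → 320.
Second coordinate: 10, 14, 12, 16, 14, 18 → 16 (alternating steps +4, −2, +4, −2, …).
For the planet, runs through the planets Mercury→Neptune: Uranus, Neptune, Mercury, Venus, Earth, Mars → Jupiter.
For the fourth coordinate, always the previous value of the second coordinate: -9, 10, 14, 12, 16, 14 → 18.
Putting it together: (320, 16, Jupiter, 18).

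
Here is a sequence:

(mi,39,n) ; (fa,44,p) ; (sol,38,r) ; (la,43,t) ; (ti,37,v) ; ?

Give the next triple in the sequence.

Note: runs through the solfège scale do→ti; mi, fa, sol, la, ti → do.
Second slot: alternating steps +5, −6, +5, −6, …; 39, 44, 38, 43, 37 → 42.
Letter: letters move forward 2 places in the alphabet, so n, p, r, t, v → x.
Combining the parts gives (do,42,x).

(do,42,x)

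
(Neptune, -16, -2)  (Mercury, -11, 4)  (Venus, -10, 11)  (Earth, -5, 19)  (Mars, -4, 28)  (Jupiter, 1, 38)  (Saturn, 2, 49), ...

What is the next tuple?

Planet: runs through the planets Mercury→Neptune; Neptune, Mercury, Venus, Earth, Mars, Jupiter, Saturn → Uranus.
Second coordinate: alternating steps +5, +1, +5, +1, …; -16, -11, -10, -5, -4, 1, 2 → 7.
For the third coordinate, differences are 6, 7, 8, … (increasing by 1 each time): -2, 4, 11, 19, 28, 38, 49 → 61.
So the next tuple is (Uranus, 7, 61).

(Uranus, 7, 61)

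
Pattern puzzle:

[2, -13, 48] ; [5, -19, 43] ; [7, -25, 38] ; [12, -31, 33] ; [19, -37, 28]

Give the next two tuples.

First coordinate: each term is the sum of the two before it; 2, 5, 7, 12, 19 → 31 → 50.
For the second coordinate, −6 each step: -13, -19, -25, -31, -37 → -43 → -49.
For the third coordinate, −5 each step: 48, 43, 38, 33, 28 → 23 → 18.
So the next two tuples are [31, -43, 23] and [50, -49, 18].

[31, -43, 23], [50, -49, 18]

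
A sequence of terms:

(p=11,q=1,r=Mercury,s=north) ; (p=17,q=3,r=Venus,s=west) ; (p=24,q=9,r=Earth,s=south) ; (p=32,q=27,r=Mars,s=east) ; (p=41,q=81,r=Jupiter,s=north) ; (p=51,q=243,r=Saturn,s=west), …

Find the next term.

(p=62,q=729,r=Uranus,s=south)

P: differences are 6, 7, 8, … (increasing by 1 each time), so 11, 17, 24, 32, 41, 51 → 62.
Q — ×3 each step: 1, 3, 9, 27, 81, 243 → 729.
R goes Mercury, Venus, Earth, Mars, Jupiter, Saturn → Uranus (runs through the planets Mercury→Neptune).
S: north, west, south, east, north, west → south (repeats north → west → south → east).
Combining the parts gives (p=62,q=729,r=Uranus,s=south).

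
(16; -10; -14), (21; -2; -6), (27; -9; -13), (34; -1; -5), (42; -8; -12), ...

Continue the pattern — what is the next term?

(51; 0; -4)

First coordinate: 16, 21, 27, 34, 42 → 51 (differences are 5, 6, 7, … (increasing by 1 each time)).
Second coordinate — alternating steps +8, −7, +8, −7, …: -10, -2, -9, -1, -8 → 0.
Third coordinate — always 4 less than the second coordinate: -14, -6, -13, -5, -12 → -4.
So the next term is (51; 0; -4).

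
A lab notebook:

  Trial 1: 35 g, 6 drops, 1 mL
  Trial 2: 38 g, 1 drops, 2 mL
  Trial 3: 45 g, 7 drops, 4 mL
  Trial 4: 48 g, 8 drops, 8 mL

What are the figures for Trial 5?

55 g, 15 drops, 16 mL

G goes 35, 38, 45, 48 → 55 (alternating steps +3, +7, +3, +7, …).
Drops: 6, 1, 7, 8 → 15 (each term is the sum of the two before it).
ML goes 1, 2, 4, 8 → 16 (×2 each step).
Combining the parts gives 55 g, 15 drops, 16 mL.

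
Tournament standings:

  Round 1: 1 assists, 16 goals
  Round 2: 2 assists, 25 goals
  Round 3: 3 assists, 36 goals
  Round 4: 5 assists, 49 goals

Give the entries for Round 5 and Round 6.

Assists — each term is the sum of the two before it: 1, 2, 3, 5 → 8 → 13.
Goals: 16, 25, 36, 49 → 64 → 81 (perfect squares: 4², 5², 6², …).
Putting the parts together: 8 assists, 64 goals and then 13 assists, 81 goals.

8 assists, 64 goals; 13 assists, 81 goals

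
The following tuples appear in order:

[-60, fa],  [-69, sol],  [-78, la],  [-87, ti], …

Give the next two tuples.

[-96, do], [-105, re]

First entry: −9 each step; -60, -69, -78, -87 → -96 → -105.
Note goes fa, sol, la, ti → do → re (runs through the solfège scale do→ti).
Putting the parts together: [-96, do] and then [-105, re].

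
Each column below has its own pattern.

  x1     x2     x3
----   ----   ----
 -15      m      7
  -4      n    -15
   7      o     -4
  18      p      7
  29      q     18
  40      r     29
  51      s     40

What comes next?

62  t  51

Column x1 — +11 each step: -15, -4, 7, 18, 29, 40, 51 → 62.
For the column x2, letters move forward 1 place in the alphabet: m, n, o, p, q, r, s → t.
Column x3: always the previous value of the column x1, so 7, -15, -4, 7, 18, 29, 40 → 51.
Combining the parts gives 62  t  51.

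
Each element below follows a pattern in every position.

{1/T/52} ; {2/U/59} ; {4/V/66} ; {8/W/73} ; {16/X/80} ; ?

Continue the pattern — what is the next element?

First slot — ×2 each step: 1, 2, 4, 8, 16 → 32.
For the letter, letters move forward 1 place in the alphabet: T, U, V, W, X → Y.
For the third slot, +7 each step: 52, 59, 66, 73, 80 → 87.
So the next element is {32/Y/87}.

{32/Y/87}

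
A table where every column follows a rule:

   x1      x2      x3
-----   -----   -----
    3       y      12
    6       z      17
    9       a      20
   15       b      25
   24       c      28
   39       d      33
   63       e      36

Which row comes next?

102  f  41

Column x1: each term is the sum of the two before it, so 3, 6, 9, 15, 24, 39, 63 → 102.
Column x2: letters move forward 1 place in the alphabet, wrapping Z→A, so y, z, a, b, c, d, e → f.
For the column x3, alternating steps +5, +3, +5, +3, …: 12, 17, 20, 25, 28, 33, 36 → 41.
Putting it together: 102  f  41.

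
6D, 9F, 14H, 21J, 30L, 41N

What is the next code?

First component — differences are 3, 5, 7, … (increasing by 2 each time): 6, 9, 14, 21, 30, 41 → 54.
For the letter, letters move forward 2 places in the alphabet: D, F, H, J, L, N → P.
Putting it together: 54P.

54P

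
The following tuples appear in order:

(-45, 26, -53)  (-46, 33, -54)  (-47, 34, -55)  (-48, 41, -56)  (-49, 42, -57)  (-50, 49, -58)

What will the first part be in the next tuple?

-51

First part: −1 each step, so -45, -46, -47, -48, -49, -50 → -51.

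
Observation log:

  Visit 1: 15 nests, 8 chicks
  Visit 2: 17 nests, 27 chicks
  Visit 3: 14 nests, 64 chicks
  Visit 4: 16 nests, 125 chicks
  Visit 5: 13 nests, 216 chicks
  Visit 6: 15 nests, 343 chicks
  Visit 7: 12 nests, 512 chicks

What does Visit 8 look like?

14 nests, 729 chicks

For the nests, alternating steps +2, −3, +2, −3, …: 15, 17, 14, 16, 13, 15, 12 → 14.
Chicks — perfect cubes: 2³, 3³, 4³, …: 8, 27, 64, 125, 216, 343, 512 → 729.
Combining the parts gives 14 nests, 729 chicks.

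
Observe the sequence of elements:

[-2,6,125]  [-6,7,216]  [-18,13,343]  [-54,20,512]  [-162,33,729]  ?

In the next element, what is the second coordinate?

First coordinate — ×3 each step: -2, -6, -18, -54, -162 → -486.
For the second coordinate, each term is the sum of the two before it: 6, 7, 13, 20, 33 → 53.
Third coordinate: perfect cubes: 5³, 6³, 7³, …, so 125, 216, 343, 512, 729 → 1000.

53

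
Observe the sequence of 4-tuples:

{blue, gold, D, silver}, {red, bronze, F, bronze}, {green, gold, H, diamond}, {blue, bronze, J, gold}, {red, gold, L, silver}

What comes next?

{green, bronze, N, bronze}

Colour: repeats blue → red → green; blue, red, green, blue, red → green.
For the first rank, alternates gold ↔ bronze: gold, bronze, gold, bronze, gold → bronze.
Letter: D, F, H, J, L → N (letters move forward 2 places in the alphabet).
Second rank — repeats silver → bronze → diamond → gold: silver, bronze, diamond, gold, silver → bronze.
Putting it together: {green, bronze, N, bronze}.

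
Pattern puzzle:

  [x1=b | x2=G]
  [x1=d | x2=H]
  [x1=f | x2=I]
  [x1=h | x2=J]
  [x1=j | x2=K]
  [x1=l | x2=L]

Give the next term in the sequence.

X1: letters move forward 2 places in the alphabet; b, d, f, h, j, l → n.
X2: letters move forward 1 place in the alphabet, so G, H, I, J, K, L → M.
Combining the parts gives [x1=n | x2=M].

[x1=n | x2=M]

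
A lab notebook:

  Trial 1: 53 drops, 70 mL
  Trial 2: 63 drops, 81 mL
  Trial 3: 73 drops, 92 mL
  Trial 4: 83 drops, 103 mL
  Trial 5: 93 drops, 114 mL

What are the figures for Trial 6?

Drops goes 53, 63, 73, 83, 93 → 103 (+10 each step).
ML goes 70, 81, 92, 103, 114 → 125 (+11 each step).
Combining the parts gives 103 drops, 125 mL.

103 drops, 125 mL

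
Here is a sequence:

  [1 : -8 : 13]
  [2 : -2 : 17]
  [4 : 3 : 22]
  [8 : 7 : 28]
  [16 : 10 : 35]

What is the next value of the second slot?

12

Second slot — differences are 6, 5, 4, … (decreasing by 1 each time): -8, -2, 3, 7, 10 → 12.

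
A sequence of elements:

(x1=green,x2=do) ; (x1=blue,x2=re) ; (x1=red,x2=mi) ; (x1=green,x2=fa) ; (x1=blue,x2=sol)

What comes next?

X1 goes green, blue, red, green, blue → red (repeats green → blue → red).
For the x2, runs through the solfège scale do→ti: do, re, mi, fa, sol → la.
Combining the parts gives (x1=red,x2=la).

(x1=red,x2=la)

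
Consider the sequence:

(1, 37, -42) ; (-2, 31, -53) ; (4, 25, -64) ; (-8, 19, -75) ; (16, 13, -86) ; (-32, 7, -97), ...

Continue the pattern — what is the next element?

(64, 1, -108)

First part goes 1, -2, 4, -8, 16, -32 → 64 (×(-2) each step).
Second part: 37, 31, 25, 19, 13, 7 → 1 (−6 each step).
Third part goes -42, -53, -64, -75, -86, -97 → -108 (−11 each step).
Combining the parts gives (64, 1, -108).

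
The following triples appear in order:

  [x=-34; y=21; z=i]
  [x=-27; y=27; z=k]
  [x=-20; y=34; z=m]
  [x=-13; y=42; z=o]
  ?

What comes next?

[x=-6; y=51; z=q]

X: +7 each step, so -34, -27, -20, -13 → -6.
For the y, differences are 6, 7, 8, … (increasing by 1 each time): 21, 27, 34, 42 → 51.
Z: letters move forward 2 places in the alphabet; i, k, m, o → q.
Combining the parts gives [x=-6; y=51; z=q].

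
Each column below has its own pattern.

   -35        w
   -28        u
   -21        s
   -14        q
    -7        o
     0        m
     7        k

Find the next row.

14  i

First component goes -35, -28, -21, -14, -7, 0, 7 → 14 (+7 each step).
Letter goes w, u, s, q, o, m, k → i (letters move back 2 places in the alphabet).
Combining the parts gives 14  i.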